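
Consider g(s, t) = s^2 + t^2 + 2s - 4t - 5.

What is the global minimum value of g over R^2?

-10

g(s,t) separates as P(s) + Q(t) − 5, so its minimum is min P + min Q − 5.
P'(s) = 2s + 2 vanishes at s ∈ {-1}; Q'(t) = 2(t - 2) vanishes at t ∈ {2}.
Local minima of P (where P''>0): P(-1)=-1. Local minima of Q: Q(2)=-4.
So the global minimum of g is P(-1) + Q(2) − 5 = -1 − 4 − 5 = -10, attained at (-1, 2).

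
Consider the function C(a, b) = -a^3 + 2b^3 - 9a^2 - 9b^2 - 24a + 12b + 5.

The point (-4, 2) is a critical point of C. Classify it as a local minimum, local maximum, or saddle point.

The mixed partial ∂²C/∂a∂b is 0, so the Hessian at any point is diag(C_aa, C_bb) = diag(-6(a + 3), 6(2b - 3)).
At (-4, 2): H = diag(6, 6).
Both eigenvalues are positive, so H is positive definite: a local minimum.

local minimum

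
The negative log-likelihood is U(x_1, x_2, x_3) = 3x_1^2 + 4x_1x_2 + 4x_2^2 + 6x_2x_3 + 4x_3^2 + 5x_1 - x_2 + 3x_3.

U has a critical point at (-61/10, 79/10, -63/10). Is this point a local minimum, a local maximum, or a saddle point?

local minimum

The Hessian is constant: H = [[6, 4, 0], [4, 8, 6], [0, 6, 8]].
Leading principal minors: Δ₁ = 6, Δ₂ = 32, Δ₃ = 40.
All leading minors are positive, so H is positive definite: a local minimum.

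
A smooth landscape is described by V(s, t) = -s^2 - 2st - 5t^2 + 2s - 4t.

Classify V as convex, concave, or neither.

V is quadratic, so its Hessian is the constant matrix H = [[-2, -2], [-2, -10]].
det(H) = 16, tr(H) = -12.
det(H) > 0 and tr(H) < 0, so H is negative definite everywhere: concave.

concave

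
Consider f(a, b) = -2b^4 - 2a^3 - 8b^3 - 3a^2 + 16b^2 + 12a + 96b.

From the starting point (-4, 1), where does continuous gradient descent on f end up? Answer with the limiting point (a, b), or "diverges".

(-2, -2)

f is separable, so gradient descent decouples: a follows -∂f/∂a, b follows -∂f/∂b.
∂f/∂a = -6(a - 1)(a + 2); at a=-4 this is -60, so a increases.
∂f/∂b = -8(b - 2)(b + 2)(b + 3); at b=1 this is 96, so b decreases.
a converges to its nearest critical value -2 (a local min of the a-part); b converges to -2. The iterate converges to (-2, -2).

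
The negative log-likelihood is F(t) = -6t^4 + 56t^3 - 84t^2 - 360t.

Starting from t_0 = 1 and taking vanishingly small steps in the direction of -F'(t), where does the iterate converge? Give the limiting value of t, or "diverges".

F'(t) = -24(t - 5)(t - 3)(t + 1), so F'(1) = -384.
Gradient descent moves in the -F' direction, i.e. t is increasing.
The nearest critical point in that direction is t = 3, where F'' = 192 > 0 (a local minimum). The iterate converges there.

3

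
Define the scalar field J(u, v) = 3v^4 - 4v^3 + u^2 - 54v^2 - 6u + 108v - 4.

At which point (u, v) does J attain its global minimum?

(3, -3)

J(u,v) separates as P(u) + Q(v) − 4, so its minimum is min P + min Q − 4.
P'(u) = 2u - 6 vanishes at u ∈ {3}; Q'(v) = 12(v - 3)(v - 1)(v + 3) vanishes at v ∈ {-3, 1, 3}.
Local minima of P (where P''>0): P(3)=-9. Local minima of Q: Q(-3)=-459, Q(3)=-27.
So the global minimum of J is P(3) + Q(-3) − 4 = -9 − 459 − 4 = -472, attained at (3, -3).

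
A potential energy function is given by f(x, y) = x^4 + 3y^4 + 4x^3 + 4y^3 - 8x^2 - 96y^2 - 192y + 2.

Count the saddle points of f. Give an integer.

f separates as a function of x plus a function of y, so ∇f=0 decouples.
∂f/∂x = 4x(x - 1)(x + 4) = 0 at x ∈ {-4, 0, 1}; ∂f/∂y = 12(y - 4)(y + 1)(y + 4) = 0 at y ∈ {-4, -1, 4}.
The Hessian is diagonal: diag(f_xx, f_yy). Second derivatives: f_xx(-4)=80, f_xx(0)=-16, f_xx(1)=20; f_yy(-4)=288, f_yy(-1)=-180, f_yy(4)=480.
Saddle points occur where the two diagonal entries have opposite signs: (-4, -1), (0, -4), (0, 4), (1, -1). Count: 4.

4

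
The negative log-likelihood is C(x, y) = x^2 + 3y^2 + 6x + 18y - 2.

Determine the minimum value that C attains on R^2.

-38

C(x,y) separates as P(x) + Q(y) − 2, so its minimum is min P + min Q − 2.
P'(x) = 2x + 6 vanishes at x ∈ {-3}; Q'(y) = 6y + 18 vanishes at y ∈ {-3}.
Local minima of P (where P''>0): P(-3)=-9. Local minima of Q: Q(-3)=-27.
So the global minimum of C is P(-3) + Q(-3) − 2 = -9 − 27 − 2 = -38, attained at (-3, -3).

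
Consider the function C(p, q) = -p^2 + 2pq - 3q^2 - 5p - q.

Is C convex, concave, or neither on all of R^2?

concave

C is quadratic, so its Hessian is the constant matrix H = [[-2, 2], [2, -6]].
det(H) = 8, tr(H) = -8.
det(H) > 0 and tr(H) < 0, so H is negative definite everywhere: concave.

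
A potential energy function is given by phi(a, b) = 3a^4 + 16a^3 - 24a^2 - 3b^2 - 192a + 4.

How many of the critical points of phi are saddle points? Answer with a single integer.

2

phi separates as a function of a plus a function of b, so ∇phi=0 decouples.
∂phi/∂a = 12(a - 2)(a + 2)(a + 4) = 0 at a ∈ {-4, -2, 2}; ∂phi/∂b = -6b = 0 at b ∈ {0}.
The Hessian is diagonal: diag(phi_aa, phi_bb). Second derivatives: phi_aa(-4)=144, phi_aa(-2)=-96, phi_aa(2)=288; phi_bb(0)=-6.
Saddle points occur where the two diagonal entries have opposite signs: (-4, 0), (2, 0). Count: 2.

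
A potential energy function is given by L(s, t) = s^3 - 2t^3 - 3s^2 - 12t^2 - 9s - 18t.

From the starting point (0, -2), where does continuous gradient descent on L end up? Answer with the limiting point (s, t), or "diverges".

(3, -3)

L is separable, so gradient descent decouples: s follows -∂L/∂s, t follows -∂L/∂t.
∂L/∂s = 3(s - 3)(s + 1); at s=0 this is -9, so s increases.
∂L/∂t = -6(t + 1)(t + 3); at t=-2 this is 6, so t decreases.
s converges to its nearest critical value 3 (a local min of the s-part); t converges to -3. The iterate converges to (3, -3).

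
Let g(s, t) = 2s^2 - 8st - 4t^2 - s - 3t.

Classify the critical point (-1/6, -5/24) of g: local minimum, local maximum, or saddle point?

The Hessian of g is constant: H = [[4, -8], [-8, -8]].
det(H) = 4·(-8) − (-8)² = -96.
Since det(H) < 0, H is indefinite and the critical point is a saddle point.

saddle point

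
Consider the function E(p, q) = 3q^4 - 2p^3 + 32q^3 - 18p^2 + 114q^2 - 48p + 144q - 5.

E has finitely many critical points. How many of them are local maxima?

1

E separates as a function of p plus a function of q, so ∇E=0 decouples.
∂E/∂p = -6(p + 2)(p + 4) = 0 at p ∈ {-4, -2}; ∂E/∂q = 12(q + 1)(q + 3)(q + 4) = 0 at q ∈ {-4, -3, -1}.
The Hessian is diagonal: diag(E_pp, E_qq). Second derivatives: E_pp(-4)=12, E_pp(-2)=-12; E_qq(-4)=36, E_qq(-3)=-24, E_qq(-1)=72.
Local maxima occur where both diagonal entries negative: (-2, -3). Count: 1.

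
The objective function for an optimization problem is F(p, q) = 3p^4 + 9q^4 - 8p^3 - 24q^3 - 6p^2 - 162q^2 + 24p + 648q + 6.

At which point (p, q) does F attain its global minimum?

F(p,q) separates as A(p) + B(q) + 6, so its minimum is min A + min B + 6.
A'(p) = 12(p - 2)(p - 1)(p + 1) vanishes at p ∈ {-1, 1, 2}; B'(q) = 36(q - 3)(q - 2)(q + 3) vanishes at q ∈ {-3, 2, 3}.
Local minima of A (where A''>0): A(-1)=-19, A(2)=8. Local minima of B: B(-3)=-2025, B(3)=567.
So the global minimum of F is A(-1) + B(-3) + 6 = -19 − 2025 + 6 = -2038, attained at (-1, -3).

(-1, -3)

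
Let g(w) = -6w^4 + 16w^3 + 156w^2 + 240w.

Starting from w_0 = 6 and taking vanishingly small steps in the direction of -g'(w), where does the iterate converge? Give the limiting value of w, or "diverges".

diverges

g'(w) = -24(w - 5)(w + 1)(w + 2), so g'(6) = -1344.
Gradient descent moves in the -g' direction, i.e. w is increasing.
There is no critical point above w=6, and g' keeps the same sign, so the iterate runs off to +∞.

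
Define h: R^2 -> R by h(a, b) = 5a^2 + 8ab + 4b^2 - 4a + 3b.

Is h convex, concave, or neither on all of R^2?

convex

h is quadratic, so its Hessian is the constant matrix H = [[10, 8], [8, 8]].
det(H) = 16, tr(H) = 18.
det(H) > 0 and tr(H) > 0, so H is positive definite everywhere: convex.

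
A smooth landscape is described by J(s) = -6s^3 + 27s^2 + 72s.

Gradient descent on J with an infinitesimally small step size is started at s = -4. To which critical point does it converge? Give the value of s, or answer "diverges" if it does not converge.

-1

J'(s) = -18(s - 4)(s + 1), so J'(-4) = -432.
Gradient descent moves in the -J' direction, i.e. s is increasing.
The nearest critical point in that direction is s = -1, where J'' = 90 > 0 (a local minimum). The iterate converges there.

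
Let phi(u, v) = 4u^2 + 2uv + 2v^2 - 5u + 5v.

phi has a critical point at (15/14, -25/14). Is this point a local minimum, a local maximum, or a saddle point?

local minimum

The Hessian of phi is constant: H = [[8, 2], [2, 4]].
det(H) = 8·4 − 2² = 28.
det(H) > 0 and tr(H) = 12 > 0, so H is positive definite and the point is a local minimum.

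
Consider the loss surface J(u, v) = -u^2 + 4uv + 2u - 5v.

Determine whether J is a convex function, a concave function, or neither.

neither

J is quadratic, so its Hessian is the constant matrix H = [[-2, 4], [4, 0]].
det(H) = -16, tr(H) = -2.
det(H) < 0, so H is indefinite: neither convex nor concave.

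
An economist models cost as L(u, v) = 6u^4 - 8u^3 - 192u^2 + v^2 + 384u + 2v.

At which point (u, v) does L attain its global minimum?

(-4, -1)

L(u,v) separates as P(u) + Q(v), so its minimum is min P + min Q.
P'(u) = 24(u - 4)(u - 1)(u + 4) vanishes at u ∈ {-4, 1, 4}; Q'(v) = 2v + 2 vanishes at v ∈ {-1}.
Local minima of P (where P''>0): P(-4)=-2560, P(4)=-512. Local minima of Q: Q(-1)=-1.
So the global minimum of L is P(-4) + Q(-1) = -2560 − 1 = -2561, attained at (-4, -1).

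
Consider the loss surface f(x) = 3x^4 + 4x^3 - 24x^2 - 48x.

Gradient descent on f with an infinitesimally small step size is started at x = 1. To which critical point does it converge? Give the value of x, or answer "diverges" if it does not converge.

f'(x) = 12(x - 2)(x + 1)(x + 2), so f'(1) = -72.
Gradient descent moves in the -f' direction, i.e. x is increasing.
The nearest critical point in that direction is x = 2, where f'' = 144 > 0 (a local minimum). The iterate converges there.

2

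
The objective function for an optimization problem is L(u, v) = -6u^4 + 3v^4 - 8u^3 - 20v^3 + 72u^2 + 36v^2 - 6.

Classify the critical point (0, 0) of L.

local minimum

The mixed partial ∂²L/∂u∂v is 0, so the Hessian at any point is diag(L_uu, L_vv) = diag(24(-3u^2 - 2u + 6), 12(3v^2 - 10v + 6)).
At (0, 0): H = diag(144, 72).
Both eigenvalues are positive, so H is positive definite: a local minimum.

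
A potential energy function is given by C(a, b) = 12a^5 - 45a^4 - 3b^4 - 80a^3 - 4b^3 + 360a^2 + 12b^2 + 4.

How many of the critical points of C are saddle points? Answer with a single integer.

6

C separates as a function of a plus a function of b, so ∇C=0 decouples.
∂C/∂a = 60a(a - 3)(a - 2)(a + 2) = 0 at a ∈ {-2, 0, 2, 3}; ∂C/∂b = -12b(b - 1)(b + 2) = 0 at b ∈ {-2, 0, 1}.
The Hessian is diagonal: diag(C_aa, C_bb). Second derivatives: C_aa(-2)=-2400, C_aa(0)=720, C_aa(2)=-480, C_aa(3)=900; C_bb(-2)=-72, C_bb(0)=24, C_bb(1)=-36.
Saddle points occur where the two diagonal entries have opposite signs: (-2, 0), (0, -2), (0, 1), (2, 0), (3, -2), (3, 1). Count: 6.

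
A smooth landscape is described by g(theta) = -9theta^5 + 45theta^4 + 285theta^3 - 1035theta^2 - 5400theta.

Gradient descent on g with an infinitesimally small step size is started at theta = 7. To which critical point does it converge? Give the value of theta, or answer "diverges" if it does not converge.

g'(theta) = -45(theta - 5)(theta - 4)(theta + 2)(theta + 3), so g'(7) = -24300.
Gradient descent moves in the -g' direction, i.e. theta is increasing.
There is no critical point above theta=7, and g' keeps the same sign, so the iterate runs off to +∞.

diverges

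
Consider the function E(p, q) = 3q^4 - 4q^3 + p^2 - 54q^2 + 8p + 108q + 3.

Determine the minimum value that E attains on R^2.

E(p,q) separates as A(p) + B(q) + 3, so its minimum is min A + min B + 3.
A'(p) = 2p + 8 vanishes at p ∈ {-4}; B'(q) = 12(q - 3)(q - 1)(q + 3) vanishes at q ∈ {-3, 1, 3}.
Local minima of A (where A''>0): A(-4)=-16. Local minima of B: B(-3)=-459, B(3)=-27.
So the global minimum of E is A(-4) + B(-3) + 3 = -16 − 459 + 3 = -472, attained at (-4, -3).

-472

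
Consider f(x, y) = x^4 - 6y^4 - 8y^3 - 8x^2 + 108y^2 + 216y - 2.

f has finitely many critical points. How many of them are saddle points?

f separates as a function of x plus a function of y, so ∇f=0 decouples.
∂f/∂x = 4x(x - 2)(x + 2) = 0 at x ∈ {-2, 0, 2}; ∂f/∂y = -24(y - 3)(y + 1)(y + 3) = 0 at y ∈ {-3, -1, 3}.
The Hessian is diagonal: diag(f_xx, f_yy). Second derivatives: f_xx(-2)=32, f_xx(0)=-16, f_xx(2)=32; f_yy(-3)=-288, f_yy(-1)=192, f_yy(3)=-576.
Saddle points occur where the two diagonal entries have opposite signs: (-2, -3), (-2, 3), (0, -1), (2, -3), (2, 3). Count: 5.

5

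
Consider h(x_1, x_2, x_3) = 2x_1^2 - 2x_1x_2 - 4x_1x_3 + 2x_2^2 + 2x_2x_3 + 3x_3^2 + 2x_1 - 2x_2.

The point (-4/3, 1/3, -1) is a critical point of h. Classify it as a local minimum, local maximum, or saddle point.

local minimum

The Hessian is constant: H = [[4, -2, -4], [-2, 4, 2], [-4, 2, 6]].
Leading principal minors: Δ₁ = 4, Δ₂ = 12, Δ₃ = 24.
All leading minors are positive, so H is positive definite: a local minimum.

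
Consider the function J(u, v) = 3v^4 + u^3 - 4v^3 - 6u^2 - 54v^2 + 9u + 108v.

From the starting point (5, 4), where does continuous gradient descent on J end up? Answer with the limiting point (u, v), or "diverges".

J is separable, so gradient descent decouples: u follows -∂J/∂u, v follows -∂J/∂v.
∂J/∂u = 3(u - 3)(u - 1); at u=5 this is 24, so u decreases.
∂J/∂v = 12(v - 3)(v - 1)(v + 3); at v=4 this is 252, so v decreases.
u converges to its nearest critical value 3 (a local min of the u-part); v converges to 3. The iterate converges to (3, 3).

(3, 3)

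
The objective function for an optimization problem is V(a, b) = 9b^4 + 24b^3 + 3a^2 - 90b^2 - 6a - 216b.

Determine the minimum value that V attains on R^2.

-459

V(a,b) separates as P(a) + Q(b), so its minimum is min P + min Q.
P'(a) = 6a - 6 vanishes at a ∈ {1}; Q'(b) = 36(b - 2)(b + 1)(b + 3) vanishes at b ∈ {-3, -1, 2}.
Local minima of P (where P''>0): P(1)=-3. Local minima of Q: Q(-3)=-81, Q(2)=-456.
So the global minimum of V is P(1) + Q(2) = -3 − 456 = -459, attained at (1, 2).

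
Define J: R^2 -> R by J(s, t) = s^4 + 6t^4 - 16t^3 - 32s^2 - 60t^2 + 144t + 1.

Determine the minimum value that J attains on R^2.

J(s,t) separates as P(s) + Q(t) + 1, so its minimum is min P + min Q + 1.
P'(s) = 4s(s - 4)(s + 4) vanishes at s ∈ {-4, 0, 4}; Q'(t) = 24(t - 3)(t - 1)(t + 2) vanishes at t ∈ {-2, 1, 3}.
Local minima of P (where P''>0): P(-4)=-256, P(4)=-256. Local minima of Q: Q(-2)=-304, Q(3)=-54.
So the global minimum of J is P(-4) + Q(-2) + 1 = -256 − 304 + 1 = -559, attained at (-4, -2).

-559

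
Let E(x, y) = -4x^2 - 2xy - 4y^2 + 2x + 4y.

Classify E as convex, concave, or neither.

E is quadratic, so its Hessian is the constant matrix H = [[-8, -2], [-2, -8]].
det(H) = 60, tr(H) = -16.
det(H) > 0 and tr(H) < 0, so H is negative definite everywhere: concave.

concave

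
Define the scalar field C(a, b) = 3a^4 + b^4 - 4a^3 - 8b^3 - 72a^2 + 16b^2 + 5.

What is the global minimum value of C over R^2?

-635

C(a,b) separates as P(a) + Q(b) + 5, so its minimum is min P + min Q + 5.
P'(a) = 12a(a - 4)(a + 3) vanishes at a ∈ {-3, 0, 4}; Q'(b) = 4b(b - 4)(b - 2) vanishes at b ∈ {0, 2, 4}.
Local minima of P (where P''>0): P(-3)=-297, P(4)=-640. Local minima of Q: Q(0)=0, Q(4)=0.
So the global minimum of C is P(4) + Q(0) + 5 = -640 + 0 + 5 = -635, attained at (4, 0).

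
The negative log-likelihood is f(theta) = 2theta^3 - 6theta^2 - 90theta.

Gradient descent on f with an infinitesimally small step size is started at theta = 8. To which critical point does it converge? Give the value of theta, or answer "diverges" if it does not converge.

5

f'(theta) = 6(theta - 5)(theta + 3), so f'(8) = 198.
Gradient descent moves in the -f' direction, i.e. theta is decreasing.
The nearest critical point in that direction is theta = 5, where f'' = 48 > 0 (a local minimum). The iterate converges there.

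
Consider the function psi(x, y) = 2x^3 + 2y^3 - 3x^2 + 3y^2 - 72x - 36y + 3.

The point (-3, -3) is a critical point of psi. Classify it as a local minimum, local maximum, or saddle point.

local maximum

The mixed partial ∂²psi/∂x∂y is 0, so the Hessian at any point is diag(psi_xx, psi_yy) = diag(6(2x - 1), 6(2y + 1)).
At (-3, -3): H = diag(-42, -30).
Both eigenvalues are negative, so H is negative definite: a local maximum.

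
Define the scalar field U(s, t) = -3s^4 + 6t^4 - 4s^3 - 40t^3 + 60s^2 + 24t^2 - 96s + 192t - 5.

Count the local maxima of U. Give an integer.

2

U separates as a function of s plus a function of t, so ∇U=0 decouples.
∂U/∂s = -12(s - 2)(s - 1)(s + 4) = 0 at s ∈ {-4, 1, 2}; ∂U/∂t = 24(t - 4)(t - 2)(t + 1) = 0 at t ∈ {-1, 2, 4}.
The Hessian is diagonal: diag(U_ss, U_tt). Second derivatives: U_ss(-4)=-360, U_ss(1)=60, U_ss(2)=-72; U_tt(-1)=360, U_tt(2)=-144, U_tt(4)=240.
Local maxima occur where both diagonal entries negative: (-4, 2), (2, 2). Count: 2.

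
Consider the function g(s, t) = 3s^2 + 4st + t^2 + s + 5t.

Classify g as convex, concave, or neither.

neither

g is quadratic, so its Hessian is the constant matrix H = [[6, 4], [4, 2]].
det(H) = -4, tr(H) = 8.
det(H) < 0, so H is indefinite: neither convex nor concave.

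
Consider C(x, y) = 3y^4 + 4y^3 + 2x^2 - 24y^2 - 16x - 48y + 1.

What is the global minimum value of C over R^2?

C(x,y) separates as P(x) + Q(y) + 1, so its minimum is min P + min Q + 1.
P'(x) = 4x - 16 vanishes at x ∈ {4}; Q'(y) = 12(y - 2)(y + 1)(y + 2) vanishes at y ∈ {-2, -1, 2}.
Local minima of P (where P''>0): P(4)=-32. Local minima of Q: Q(-2)=16, Q(2)=-112.
So the global minimum of C is P(4) + Q(2) + 1 = -32 − 112 + 1 = -143, attained at (4, 2).

-143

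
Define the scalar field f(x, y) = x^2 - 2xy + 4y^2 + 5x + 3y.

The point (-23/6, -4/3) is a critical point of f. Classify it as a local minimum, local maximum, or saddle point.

The Hessian of f is constant: H = [[2, -2], [-2, 8]].
det(H) = 2·8 − (-2)² = 12.
det(H) > 0 and tr(H) = 10 > 0, so H is positive definite and the point is a local minimum.

local minimum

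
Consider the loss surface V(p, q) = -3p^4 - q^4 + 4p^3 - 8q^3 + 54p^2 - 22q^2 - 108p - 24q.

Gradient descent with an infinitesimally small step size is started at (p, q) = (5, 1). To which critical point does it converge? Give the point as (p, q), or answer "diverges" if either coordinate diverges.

diverges

V is separable, so gradient descent decouples: p follows -∂V/∂p, q follows -∂V/∂q.
∂V/∂p = -12(p - 3)(p - 1)(p + 3); at p=5 this is -768, so p increases.
∂V/∂q = -4(q + 1)(q + 2)(q + 3); at q=1 this is -96, so q increases.
The p-coordinate has no critical point in that direction and runs off to infinity.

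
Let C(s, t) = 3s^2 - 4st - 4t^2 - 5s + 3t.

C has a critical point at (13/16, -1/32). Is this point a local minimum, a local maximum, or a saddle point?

The Hessian of C is constant: H = [[6, -4], [-4, -8]].
det(H) = 6·(-8) − (-4)² = -64.
Since det(H) < 0, H is indefinite and the critical point is a saddle point.

saddle point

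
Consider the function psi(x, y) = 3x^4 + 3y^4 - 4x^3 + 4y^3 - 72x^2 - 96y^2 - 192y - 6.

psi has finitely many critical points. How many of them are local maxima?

psi separates as a function of x plus a function of y, so ∇psi=0 decouples.
∂psi/∂x = 12x(x - 4)(x + 3) = 0 at x ∈ {-3, 0, 4}; ∂psi/∂y = 12(y - 4)(y + 1)(y + 4) = 0 at y ∈ {-4, -1, 4}.
The Hessian is diagonal: diag(psi_xx, psi_yy). Second derivatives: psi_xx(-3)=252, psi_xx(0)=-144, psi_xx(4)=336; psi_yy(-4)=288, psi_yy(-1)=-180, psi_yy(4)=480.
Local maxima occur where both diagonal entries negative: (0, -1). Count: 1.

1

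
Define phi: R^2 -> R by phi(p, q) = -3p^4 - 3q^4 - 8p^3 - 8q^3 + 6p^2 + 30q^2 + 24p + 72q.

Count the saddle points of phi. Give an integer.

phi separates as a function of p plus a function of q, so ∇phi=0 decouples.
∂phi/∂p = -12(p - 1)(p + 1)(p + 2) = 0 at p ∈ {-2, -1, 1}; ∂phi/∂q = -12(q - 2)(q + 1)(q + 3) = 0 at q ∈ {-3, -1, 2}.
The Hessian is diagonal: diag(phi_pp, phi_qq). Second derivatives: phi_pp(-2)=-36, phi_pp(-1)=24, phi_pp(1)=-72; phi_qq(-3)=-120, phi_qq(-1)=72, phi_qq(2)=-180.
Saddle points occur where the two diagonal entries have opposite signs: (-2, -1), (-1, -3), (-1, 2), (1, -1). Count: 4.

4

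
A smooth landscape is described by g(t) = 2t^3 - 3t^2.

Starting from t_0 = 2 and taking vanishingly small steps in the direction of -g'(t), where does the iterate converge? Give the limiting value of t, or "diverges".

g'(t) = 6t(t - 1), so g'(2) = 12.
Gradient descent moves in the -g' direction, i.e. t is decreasing.
The nearest critical point in that direction is t = 1, where g'' = 6 > 0 (a local minimum). The iterate converges there.

1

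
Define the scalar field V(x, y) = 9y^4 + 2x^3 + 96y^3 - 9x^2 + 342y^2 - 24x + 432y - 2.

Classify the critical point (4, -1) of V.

The mixed partial ∂²V/∂x∂y is 0, so the Hessian at any point is diag(V_xx, V_yy) = diag(6(2x - 3), 36(3y^2 + 16y + 19)).
At (4, -1): H = diag(30, 216).
Both eigenvalues are positive, so H is positive definite: a local minimum.

local minimum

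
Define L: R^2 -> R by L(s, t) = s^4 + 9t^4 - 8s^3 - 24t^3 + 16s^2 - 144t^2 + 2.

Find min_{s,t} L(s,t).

L(s,t) separates as P(s) + Q(t) + 2, so its minimum is min P + min Q + 2.
P'(s) = 4s(s - 4)(s - 2) vanishes at s ∈ {0, 2, 4}; Q'(t) = 36t(t - 4)(t + 2) vanishes at t ∈ {-2, 0, 4}.
Local minima of P (where P''>0): P(0)=0, P(4)=0. Local minima of Q: Q(-2)=-240, Q(4)=-1536.
So the global minimum of L is P(0) + Q(4) + 2 = 0 − 1536 + 2 = -1534, attained at (0, 4).

-1534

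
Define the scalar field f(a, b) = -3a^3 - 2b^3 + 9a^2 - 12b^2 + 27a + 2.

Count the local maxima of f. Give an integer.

f separates as a function of a plus a function of b, so ∇f=0 decouples.
∂f/∂a = -9(a - 3)(a + 1) = 0 at a ∈ {-1, 3}; ∂f/∂b = -6b(b + 4) = 0 at b ∈ {-4, 0}.
The Hessian is diagonal: diag(f_aa, f_bb). Second derivatives: f_aa(-1)=36, f_aa(3)=-36; f_bb(-4)=24, f_bb(0)=-24.
Local maxima occur where both diagonal entries negative: (3, 0). Count: 1.

1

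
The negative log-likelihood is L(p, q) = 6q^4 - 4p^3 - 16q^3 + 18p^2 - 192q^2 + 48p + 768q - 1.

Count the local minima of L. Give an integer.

L separates as a function of p plus a function of q, so ∇L=0 decouples.
∂L/∂p = -12(p - 4)(p + 1) = 0 at p ∈ {-1, 4}; ∂L/∂q = 24(q - 4)(q - 2)(q + 4) = 0 at q ∈ {-4, 2, 4}.
The Hessian is diagonal: diag(L_pp, L_qq). Second derivatives: L_pp(-1)=60, L_pp(4)=-60; L_qq(-4)=1152, L_qq(2)=-288, L_qq(4)=384.
Local minima occur where both diagonal entries positive: (-1, -4), (-1, 4). Count: 2.

2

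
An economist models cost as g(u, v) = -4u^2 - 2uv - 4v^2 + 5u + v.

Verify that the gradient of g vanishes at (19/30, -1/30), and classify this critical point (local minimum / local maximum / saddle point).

local maximum

∇g = (-8u - 2v + 5, -2u - 8v + 1); substituting (19/30, -1/30) gives ∇g = (0, 0), so (19/30, -1/30) is indeed a critical point.
The Hessian of g is constant: H = [[-8, -2], [-2, -8]].
det(H) = (-8)·(-8) − (-2)² = 60.
det(H) > 0 and tr(H) = -16 < 0, so H is negative definite and the point is a local maximum.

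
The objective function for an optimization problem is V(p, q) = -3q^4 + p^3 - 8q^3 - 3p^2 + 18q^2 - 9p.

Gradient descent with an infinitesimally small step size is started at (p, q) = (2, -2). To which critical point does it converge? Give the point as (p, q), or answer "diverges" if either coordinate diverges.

(3, 0)

V is separable, so gradient descent decouples: p follows -∂V/∂p, q follows -∂V/∂q.
∂V/∂p = 3(p - 3)(p + 1); at p=2 this is -9, so p increases.
∂V/∂q = -12q(q - 1)(q + 3); at q=-2 this is -72, so q increases.
p converges to its nearest critical value 3 (a local min of the p-part); q converges to 0. The iterate converges to (3, 0).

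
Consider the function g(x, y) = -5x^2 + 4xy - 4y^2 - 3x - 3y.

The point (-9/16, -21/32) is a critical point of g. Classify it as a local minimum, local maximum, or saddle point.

local maximum

The Hessian of g is constant: H = [[-10, 4], [4, -8]].
det(H) = (-10)·(-8) − 4² = 64.
det(H) > 0 and tr(H) = -18 < 0, so H is negative definite and the point is a local maximum.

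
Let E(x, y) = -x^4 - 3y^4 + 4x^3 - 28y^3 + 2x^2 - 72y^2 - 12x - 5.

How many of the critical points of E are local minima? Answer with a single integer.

1

E separates as a function of x plus a function of y, so ∇E=0 decouples.
∂E/∂x = -4(x - 3)(x - 1)(x + 1) = 0 at x ∈ {-1, 1, 3}; ∂E/∂y = -12y(y + 3)(y + 4) = 0 at y ∈ {-4, -3, 0}.
The Hessian is diagonal: diag(E_xx, E_yy). Second derivatives: E_xx(-1)=-32, E_xx(1)=16, E_xx(3)=-32; E_yy(-4)=-48, E_yy(-3)=36, E_yy(0)=-144.
Local minima occur where both diagonal entries positive: (1, -3). Count: 1.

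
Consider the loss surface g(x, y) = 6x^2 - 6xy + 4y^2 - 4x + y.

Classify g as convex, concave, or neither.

g is quadratic, so its Hessian is the constant matrix H = [[12, -6], [-6, 8]].
det(H) = 60, tr(H) = 20.
det(H) > 0 and tr(H) > 0, so H is positive definite everywhere: convex.

convex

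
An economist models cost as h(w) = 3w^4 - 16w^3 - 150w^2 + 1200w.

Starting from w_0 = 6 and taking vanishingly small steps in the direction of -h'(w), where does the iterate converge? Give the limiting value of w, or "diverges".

h'(w) = 12(w - 5)(w - 4)(w + 5), so h'(6) = 264.
Gradient descent moves in the -h' direction, i.e. w is decreasing.
The nearest critical point in that direction is w = 5, where h'' = 120 > 0 (a local minimum). The iterate converges there.

5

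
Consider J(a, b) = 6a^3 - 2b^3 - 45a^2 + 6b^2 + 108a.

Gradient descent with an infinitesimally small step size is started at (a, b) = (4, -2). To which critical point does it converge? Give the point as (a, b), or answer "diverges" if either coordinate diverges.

(3, 0)

J is separable, so gradient descent decouples: a follows -∂J/∂a, b follows -∂J/∂b.
∂J/∂a = 18(a - 3)(a - 2); at a=4 this is 36, so a decreases.
∂J/∂b = -6b(b - 2); at b=-2 this is -48, so b increases.
a converges to its nearest critical value 3 (a local min of the a-part); b converges to 0. The iterate converges to (3, 0).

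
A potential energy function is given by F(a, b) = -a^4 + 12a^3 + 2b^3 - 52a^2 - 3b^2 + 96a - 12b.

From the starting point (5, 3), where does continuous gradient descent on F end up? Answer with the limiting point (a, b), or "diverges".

F is separable, so gradient descent decouples: a follows -∂F/∂a, b follows -∂F/∂b.
∂F/∂a = -4(a - 4)(a - 3)(a - 2); at a=5 this is -24, so a increases.
∂F/∂b = 6(b - 2)(b + 1); at b=3 this is 24, so b decreases.
The a-coordinate has no critical point in that direction and runs off to infinity.

diverges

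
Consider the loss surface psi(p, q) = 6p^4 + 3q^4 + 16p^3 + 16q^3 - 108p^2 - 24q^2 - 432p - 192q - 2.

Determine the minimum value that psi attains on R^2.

-1656

psi(p,q) separates as A(p) + B(q) − 2, so its minimum is min A + min B − 2.
A'(p) = 24(p - 3)(p + 2)(p + 3) vanishes at p ∈ {-3, -2, 3}; B'(q) = 12(q - 2)(q + 2)(q + 4) vanishes at q ∈ {-4, -2, 2}.
Local minima of A (where A''>0): A(-3)=378, A(3)=-1350. Local minima of B: B(-4)=128, B(2)=-304.
So the global minimum of psi is A(3) + B(2) − 2 = -1350 − 304 − 2 = -1656, attained at (3, 2).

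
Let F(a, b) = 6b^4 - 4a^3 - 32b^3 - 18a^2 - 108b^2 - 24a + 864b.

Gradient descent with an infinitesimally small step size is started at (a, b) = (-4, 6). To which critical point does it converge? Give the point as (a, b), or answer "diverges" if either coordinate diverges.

F is separable, so gradient descent decouples: a follows -∂F/∂a, b follows -∂F/∂b.
∂F/∂a = -12(a + 1)(a + 2); at a=-4 this is -72, so a increases.
∂F/∂b = 24(b - 4)(b - 3)(b + 3); at b=6 this is 1296, so b decreases.
a converges to its nearest critical value -2 (a local min of the a-part); b converges to 4. The iterate converges to (-2, 4).

(-2, 4)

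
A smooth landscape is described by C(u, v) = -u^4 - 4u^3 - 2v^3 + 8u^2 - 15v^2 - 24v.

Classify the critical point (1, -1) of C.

local maximum

The mixed partial ∂²C/∂u∂v is 0, so the Hessian at any point is diag(C_uu, C_vv) = diag(4(-3u^2 - 6u + 4), -6(2v + 5)).
At (1, -1): H = diag(-20, -18).
Both eigenvalues are negative, so H is negative definite: a local maximum.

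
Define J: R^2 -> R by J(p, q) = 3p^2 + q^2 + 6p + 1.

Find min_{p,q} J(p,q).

-2

J(p,q) separates as A(p) + B(q) + 1, so its minimum is min A + min B + 1.
A'(p) = 6p + 6 vanishes at p ∈ {-1}; B'(q) = 2q vanishes at q ∈ {0}.
Local minima of A (where A''>0): A(-1)=-3. Local minima of B: B(0)=0.
So the global minimum of J is A(-1) + B(0) + 1 = -3 + 0 + 1 = -2, attained at (-1, 0).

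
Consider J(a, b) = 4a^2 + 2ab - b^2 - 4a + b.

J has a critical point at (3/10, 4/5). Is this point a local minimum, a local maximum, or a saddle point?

The Hessian of J is constant: H = [[8, 2], [2, -2]].
det(H) = 8·(-2) − 2² = -20.
Since det(H) < 0, H is indefinite and the critical point is a saddle point.

saddle point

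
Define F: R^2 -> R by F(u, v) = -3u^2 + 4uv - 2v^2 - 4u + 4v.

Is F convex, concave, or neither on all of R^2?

concave

F is quadratic, so its Hessian is the constant matrix H = [[-6, 4], [4, -4]].
det(H) = 8, tr(H) = -10.
det(H) > 0 and tr(H) < 0, so H is negative definite everywhere: concave.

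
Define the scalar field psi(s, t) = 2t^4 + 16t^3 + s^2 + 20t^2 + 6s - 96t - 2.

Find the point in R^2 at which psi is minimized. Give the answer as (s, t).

psi(s,t) separates as P(s) + Q(t) − 2, so its minimum is min P + min Q − 2.
P'(s) = 2s + 6 vanishes at s ∈ {-3}; Q'(t) = 8(t - 1)(t + 3)(t + 4) vanishes at t ∈ {-4, -3, 1}.
Local minima of P (where P''>0): P(-3)=-9. Local minima of Q: Q(-4)=192, Q(1)=-58.
So the global minimum of psi is P(-3) + Q(1) − 2 = -9 − 58 − 2 = -69, attained at (-3, 1).

(-3, 1)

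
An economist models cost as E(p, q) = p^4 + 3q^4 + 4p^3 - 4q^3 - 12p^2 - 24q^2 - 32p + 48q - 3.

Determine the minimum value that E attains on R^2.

E(p,q) separates as A(p) + B(q) − 3, so its minimum is min A + min B − 3.
A'(p) = 4(p - 2)(p + 1)(p + 4) vanishes at p ∈ {-4, -1, 2}; B'(q) = 12(q - 2)(q - 1)(q + 2) vanishes at q ∈ {-2, 1, 2}.
Local minima of A (where A''>0): A(-4)=-64, A(2)=-64. Local minima of B: B(-2)=-112, B(2)=16.
So the global minimum of E is A(-4) + B(-2) − 3 = -64 − 112 − 3 = -179, attained at (-4, -2).

-179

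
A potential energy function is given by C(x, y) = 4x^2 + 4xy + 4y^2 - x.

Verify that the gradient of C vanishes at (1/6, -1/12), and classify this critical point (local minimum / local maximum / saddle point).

local minimum

∇C = (8x + 4y - 1, 4x + 8y); substituting (1/6, -1/12) gives ∇C = (0, 0), so (1/6, -1/12) is indeed a critical point.
The Hessian of C is constant: H = [[8, 4], [4, 8]].
det(H) = 8·8 − 4² = 48.
det(H) > 0 and tr(H) = 16 > 0, so H is positive definite and the point is a local minimum.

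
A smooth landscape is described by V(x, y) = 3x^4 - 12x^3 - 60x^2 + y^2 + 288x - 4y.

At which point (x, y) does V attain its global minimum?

V(x,y) separates as P(x) + Q(y), so its minimum is min P + min Q.
P'(x) = 12(x - 4)(x - 2)(x + 3) vanishes at x ∈ {-3, 2, 4}; Q'(y) = 2y - 4 vanishes at y ∈ {2}.
Local minima of P (where P''>0): P(-3)=-837, P(4)=192. Local minima of Q: Q(2)=-4.
So the global minimum of V is P(-3) + Q(2) = -837 − 4 = -841, attained at (-3, 2).

(-3, 2)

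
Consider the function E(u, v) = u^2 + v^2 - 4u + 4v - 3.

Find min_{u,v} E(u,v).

E(u,v) separates as P(u) + Q(v) − 3, so its minimum is min P + min Q − 3.
P'(u) = 2u - 4 vanishes at u ∈ {2}; Q'(v) = 2v + 4 vanishes at v ∈ {-2}.
Local minima of P (where P''>0): P(2)=-4. Local minima of Q: Q(-2)=-4.
So the global minimum of E is P(2) + Q(-2) − 3 = -4 − 4 − 3 = -11, attained at (2, -2).

-11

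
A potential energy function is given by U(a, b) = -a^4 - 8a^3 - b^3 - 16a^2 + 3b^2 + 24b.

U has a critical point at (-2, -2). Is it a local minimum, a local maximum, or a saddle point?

The mixed partial ∂²U/∂a∂b is 0, so the Hessian at any point is diag(U_aa, U_bb) = diag(-4(3a^2 + 12a + 8), 6(-b + 1)).
At (-2, -2): H = diag(16, 18).
Both eigenvalues are positive, so H is positive definite: a local minimum.

local minimum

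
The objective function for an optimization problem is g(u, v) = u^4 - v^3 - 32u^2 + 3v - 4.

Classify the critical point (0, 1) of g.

local maximum

The mixed partial ∂²g/∂u∂v is 0, so the Hessian at any point is diag(g_uu, g_vv) = diag(4(3u^2 - 16), -6v).
At (0, 1): H = diag(-64, -6).
Both eigenvalues are negative, so H is negative definite: a local maximum.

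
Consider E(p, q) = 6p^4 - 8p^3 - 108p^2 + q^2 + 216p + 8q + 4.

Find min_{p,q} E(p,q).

E(p,q) separates as A(p) + B(q) + 4, so its minimum is min A + min B + 4.
A'(p) = 24(p - 3)(p - 1)(p + 3) vanishes at p ∈ {-3, 1, 3}; B'(q) = 2q + 8 vanishes at q ∈ {-4}.
Local minima of A (where A''>0): A(-3)=-918, A(3)=-54. Local minima of B: B(-4)=-16.
So the global minimum of E is A(-3) + B(-4) + 4 = -918 − 16 + 4 = -930, attained at (-3, -4).

-930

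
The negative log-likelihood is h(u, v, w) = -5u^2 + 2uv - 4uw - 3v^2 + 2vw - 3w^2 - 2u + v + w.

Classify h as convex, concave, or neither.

h is quadratic, so its Hessian is the constant matrix H = [[-10, 2, -4], [2, -6, 2], [-4, 2, -6]].
Leading principal minors: -10, 56, -232.
Signs alternate −, +, − ⇒ H ≺ 0 ⇒ concave.

concave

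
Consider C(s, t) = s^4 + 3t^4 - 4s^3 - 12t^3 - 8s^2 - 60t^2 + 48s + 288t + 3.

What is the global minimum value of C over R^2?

C(s,t) separates as P(s) + Q(t) + 3, so its minimum is min P + min Q + 3.
P'(s) = 4(s - 3)(s - 2)(s + 2) vanishes at s ∈ {-2, 2, 3}; Q'(t) = 12(t - 4)(t - 2)(t + 3) vanishes at t ∈ {-3, 2, 4}.
Local minima of P (where P''>0): P(-2)=-80, P(3)=45. Local minima of Q: Q(-3)=-837, Q(4)=192.
So the global minimum of C is P(-2) + Q(-3) + 3 = -80 − 837 + 3 = -914, attained at (-2, -3).

-914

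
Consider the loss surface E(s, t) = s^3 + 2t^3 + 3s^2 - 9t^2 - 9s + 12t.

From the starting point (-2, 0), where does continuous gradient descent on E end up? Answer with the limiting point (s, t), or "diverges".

E is separable, so gradient descent decouples: s follows -∂E/∂s, t follows -∂E/∂t.
∂E/∂s = 3(s - 1)(s + 3); at s=-2 this is -9, so s increases.
∂E/∂t = 6(t - 2)(t - 1); at t=0 this is 12, so t decreases.
The t-coordinate has no critical point in that direction and runs off to infinity.

diverges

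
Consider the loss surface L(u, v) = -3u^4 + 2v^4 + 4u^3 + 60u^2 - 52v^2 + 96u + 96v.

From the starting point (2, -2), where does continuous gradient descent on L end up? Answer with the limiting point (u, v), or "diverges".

(-1, -4)

L is separable, so gradient descent decouples: u follows -∂L/∂u, v follows -∂L/∂v.
∂L/∂u = -12(u - 4)(u + 1)(u + 2); at u=2 this is 288, so u decreases.
∂L/∂v = 8(v - 3)(v - 1)(v + 4); at v=-2 this is 240, so v decreases.
u converges to its nearest critical value -1 (a local min of the u-part); v converges to -4. The iterate converges to (-1, -4).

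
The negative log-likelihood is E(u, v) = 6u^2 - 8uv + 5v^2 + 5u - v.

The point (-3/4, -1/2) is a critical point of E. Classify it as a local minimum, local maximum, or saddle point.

local minimum

The Hessian of E is constant: H = [[12, -8], [-8, 10]].
det(H) = 12·10 − (-8)² = 56.
det(H) > 0 and tr(H) = 22 > 0, so H is positive definite and the point is a local minimum.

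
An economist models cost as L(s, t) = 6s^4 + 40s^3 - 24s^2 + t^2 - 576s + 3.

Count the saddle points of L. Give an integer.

1

L separates as a function of s plus a function of t, so ∇L=0 decouples.
∂L/∂s = 24(s - 2)(s + 3)(s + 4) = 0 at s ∈ {-4, -3, 2}; ∂L/∂t = 2t = 0 at t ∈ {0}.
The Hessian is diagonal: diag(L_ss, L_tt). Second derivatives: L_ss(-4)=144, L_ss(-3)=-120, L_ss(2)=720; L_tt(0)=2.
Saddle points occur where the two diagonal entries have opposite signs: (-3, 0). Count: 1.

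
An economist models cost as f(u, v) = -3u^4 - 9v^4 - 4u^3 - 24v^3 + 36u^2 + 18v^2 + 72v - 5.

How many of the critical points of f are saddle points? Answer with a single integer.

f separates as a function of u plus a function of v, so ∇f=0 decouples.
∂f/∂u = -12u(u - 2)(u + 3) = 0 at u ∈ {-3, 0, 2}; ∂f/∂v = -36(v - 1)(v + 1)(v + 2) = 0 at v ∈ {-2, -1, 1}.
The Hessian is diagonal: diag(f_uu, f_vv). Second derivatives: f_uu(-3)=-180, f_uu(0)=72, f_uu(2)=-120; f_vv(-2)=-108, f_vv(-1)=72, f_vv(1)=-216.
Saddle points occur where the two diagonal entries have opposite signs: (-3, -1), (0, -2), (0, 1), (2, -1). Count: 4.

4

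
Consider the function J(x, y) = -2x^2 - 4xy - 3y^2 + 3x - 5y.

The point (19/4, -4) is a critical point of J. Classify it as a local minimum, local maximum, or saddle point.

local maximum

The Hessian of J is constant: H = [[-4, -4], [-4, -6]].
det(H) = (-4)·(-6) − (-4)² = 8.
det(H) > 0 and tr(H) = -10 < 0, so H is negative definite and the point is a local maximum.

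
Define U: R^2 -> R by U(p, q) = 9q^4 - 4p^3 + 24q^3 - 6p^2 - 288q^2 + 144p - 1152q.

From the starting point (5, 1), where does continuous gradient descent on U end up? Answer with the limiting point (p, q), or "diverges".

diverges

U is separable, so gradient descent decouples: p follows -∂U/∂p, q follows -∂U/∂q.
∂U/∂p = -12(p - 3)(p + 4); at p=5 this is -216, so p increases.
∂U/∂q = 36(q - 4)(q + 2)(q + 4); at q=1 this is -1620, so q increases.
The p-coordinate has no critical point in that direction and runs off to infinity.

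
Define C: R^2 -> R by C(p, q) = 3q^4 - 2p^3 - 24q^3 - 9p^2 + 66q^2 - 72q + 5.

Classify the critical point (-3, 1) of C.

local minimum

The mixed partial ∂²C/∂p∂q is 0, so the Hessian at any point is diag(C_pp, C_qq) = diag(-6(2p + 3), 12(3q^2 - 12q + 11)).
At (-3, 1): H = diag(18, 24).
Both eigenvalues are positive, so H is positive definite: a local minimum.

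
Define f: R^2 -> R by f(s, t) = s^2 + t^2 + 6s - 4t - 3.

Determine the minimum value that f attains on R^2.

f(s,t) separates as P(s) + Q(t) − 3, so its minimum is min P + min Q − 3.
P'(s) = 2s + 6 vanishes at s ∈ {-3}; Q'(t) = 2(t - 2) vanishes at t ∈ {2}.
Local minima of P (where P''>0): P(-3)=-9. Local minima of Q: Q(2)=-4.
So the global minimum of f is P(-3) + Q(2) − 3 = -9 − 4 − 3 = -16, attained at (-3, 2).

-16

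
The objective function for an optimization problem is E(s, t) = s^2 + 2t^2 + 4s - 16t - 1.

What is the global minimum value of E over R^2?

E(s,t) separates as P(s) + Q(t) − 1, so its minimum is min P + min Q − 1.
P'(s) = 2s + 4 vanishes at s ∈ {-2}; Q'(t) = 4(t - 4) vanishes at t ∈ {4}.
Local minima of P (where P''>0): P(-2)=-4. Local minima of Q: Q(4)=-32.
So the global minimum of E is P(-2) + Q(4) − 1 = -4 − 32 − 1 = -37, attained at (-2, 4).

-37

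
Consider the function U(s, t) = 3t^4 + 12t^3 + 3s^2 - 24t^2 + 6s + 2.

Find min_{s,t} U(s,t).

-385

U(s,t) separates as P(s) + Q(t) + 2, so its minimum is min P + min Q + 2.
P'(s) = 6s + 6 vanishes at s ∈ {-1}; Q'(t) = 12t(t - 1)(t + 4) vanishes at t ∈ {-4, 0, 1}.
Local minima of P (where P''>0): P(-1)=-3. Local minima of Q: Q(-4)=-384, Q(1)=-9.
So the global minimum of U is P(-1) + Q(-4) + 2 = -3 − 384 + 2 = -385, attained at (-1, -4).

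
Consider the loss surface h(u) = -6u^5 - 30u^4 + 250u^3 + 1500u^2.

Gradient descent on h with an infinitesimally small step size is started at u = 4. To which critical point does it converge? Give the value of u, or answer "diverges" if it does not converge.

0

h'(u) = -30u(u - 5)(u + 4)(u + 5), so h'(4) = 8640.
Gradient descent moves in the -h' direction, i.e. u is decreasing.
The nearest critical point in that direction is u = 0, where h'' = 3000 > 0 (a local minimum). The iterate converges there.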